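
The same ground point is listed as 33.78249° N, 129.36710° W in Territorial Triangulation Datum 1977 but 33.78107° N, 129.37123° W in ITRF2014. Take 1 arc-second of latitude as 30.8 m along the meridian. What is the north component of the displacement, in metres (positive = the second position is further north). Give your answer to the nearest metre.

ΔN = -157 m

Δφ = 33.78107° − 33.78249° = -0.00142°; Δλ = -129.37123° − -129.36710° = -0.00413°.
1° of latitude = 3600 × 30.80 = 110880 m.
ΔN = Δφ × 110880 = -157.4 m; ΔE = Δλ × 110880 × cos(33.78249°) = -0.00413 × 110880 × 0.831154 = -380.6 m.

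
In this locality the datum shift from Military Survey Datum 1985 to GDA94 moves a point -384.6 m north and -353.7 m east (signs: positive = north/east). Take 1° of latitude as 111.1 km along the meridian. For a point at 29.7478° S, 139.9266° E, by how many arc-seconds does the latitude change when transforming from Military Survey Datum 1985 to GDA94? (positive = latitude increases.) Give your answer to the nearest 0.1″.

1° of latitude = 111.1 km, so Δφ = -384.6 / 111100 = -0.0034617° = -12.462″.

Δφ = -12.5″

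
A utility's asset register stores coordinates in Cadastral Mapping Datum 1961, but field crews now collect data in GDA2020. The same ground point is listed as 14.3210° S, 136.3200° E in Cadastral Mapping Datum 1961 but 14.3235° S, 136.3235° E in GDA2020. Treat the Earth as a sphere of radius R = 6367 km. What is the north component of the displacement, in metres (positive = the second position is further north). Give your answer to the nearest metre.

Δφ = -14.3235° − -14.3210° = -0.0025°; Δλ = 136.3235° − 136.3200° = +0.0035°.
1° along a meridian = πR/180 = 111125 m.
ΔN = Δφ × 111125 = -277.8 m; ΔE = Δλ × 111125 × cos(-14.3210°) = +0.0035 × 111125 × 0.968925 = 376.9 m.

ΔN = -278 m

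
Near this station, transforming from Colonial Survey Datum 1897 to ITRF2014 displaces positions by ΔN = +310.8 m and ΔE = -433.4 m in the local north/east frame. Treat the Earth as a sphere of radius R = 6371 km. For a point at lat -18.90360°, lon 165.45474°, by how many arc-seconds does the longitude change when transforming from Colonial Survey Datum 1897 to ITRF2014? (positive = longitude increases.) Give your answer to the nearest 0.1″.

Δλ = -14.8″

At latitude -18.90360°, cos φ = 0.946065.
One radian of longitude at latitude φ spans R cos φ, so Δλ = ΔE / (R cos φ) = -433.4 / (6371000 × 0.946065) = -7.1905e-05 rad = -14.832″.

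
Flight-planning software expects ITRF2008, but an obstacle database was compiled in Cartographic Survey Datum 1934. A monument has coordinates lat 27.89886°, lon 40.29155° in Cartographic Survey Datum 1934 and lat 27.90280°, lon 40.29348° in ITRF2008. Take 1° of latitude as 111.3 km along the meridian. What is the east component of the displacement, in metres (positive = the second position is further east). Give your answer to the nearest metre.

Δφ = 27.90280° − 27.89886° = +0.00394°; Δλ = 40.29348° − 40.29155° = +0.00193°.
ΔN = Δφ × 111300 = 438.5 m; ΔE = Δλ × 111300 × cos(27.89886°) = +0.00193 × 111300 × 0.883775 = 189.8 m.

ΔE = 190 m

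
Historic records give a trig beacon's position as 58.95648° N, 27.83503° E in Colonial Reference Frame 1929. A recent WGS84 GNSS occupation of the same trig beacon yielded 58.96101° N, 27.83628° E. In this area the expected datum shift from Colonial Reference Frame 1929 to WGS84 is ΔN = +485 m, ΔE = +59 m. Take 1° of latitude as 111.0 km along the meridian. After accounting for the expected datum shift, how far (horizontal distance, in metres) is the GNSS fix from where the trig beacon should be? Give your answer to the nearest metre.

Observed coordinate differences: Δφ = +0.00453°, Δλ = +0.00125°.
Converting to metres (1° lat = 111000 m, cos φ = 0.515689): observed ΔN = 502.8 m, observed ΔE = 71.6 m.
Subtracting the expected shift leaves a residual of 502.8 − (485) = 17.8 m north and 71.6 − (59) = 12.6 m east.
Residual distance = √(17.8² + 12.6²) = 21.8 m.

22 m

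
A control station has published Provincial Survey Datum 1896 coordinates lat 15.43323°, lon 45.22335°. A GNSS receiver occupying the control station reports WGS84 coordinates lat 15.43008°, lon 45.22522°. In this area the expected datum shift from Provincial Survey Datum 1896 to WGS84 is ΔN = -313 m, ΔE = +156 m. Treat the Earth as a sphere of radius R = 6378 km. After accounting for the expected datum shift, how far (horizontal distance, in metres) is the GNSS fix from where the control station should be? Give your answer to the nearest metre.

58 m

Observed coordinate differences: Δφ = -0.00315°, Δλ = +0.00187°.
Converting to metres (1° lat = 111317 m, cos φ = 0.963941): observed ΔN = -350.6 m, observed ΔE = 200.7 m.
Subtracting the expected shift leaves a residual of -350.6 − (-313) = -37.6 m north and 200.7 − (156) = 44.7 m east.
Residual distance = √((-37.6)² + 44.7²) = 58.4 m.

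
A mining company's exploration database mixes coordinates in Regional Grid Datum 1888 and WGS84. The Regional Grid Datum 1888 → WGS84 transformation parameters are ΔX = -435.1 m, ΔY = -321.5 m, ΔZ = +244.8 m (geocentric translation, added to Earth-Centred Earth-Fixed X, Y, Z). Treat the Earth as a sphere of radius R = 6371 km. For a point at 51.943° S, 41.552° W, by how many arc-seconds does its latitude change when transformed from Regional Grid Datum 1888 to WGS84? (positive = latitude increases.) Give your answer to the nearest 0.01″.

Δφ = 2.02″

sin φ = -0.787398, cos φ = 0.616445, sin λ = -0.663300, cos λ = 0.748354.
North component: ΔN = −sin φ cos λ·ΔX − sin φ sin λ·ΔY + cos φ·ΔZ = −(-0.787398)(0.748354)(-435.1) − (-0.787398)(-0.663300)(-321.5) + (0.616445)(244.8) = 62.44 m.
1° of latitude spans πR/180 = 111195 m, so Δφ = 62.44 / 111195 × 3600 = 2.021″.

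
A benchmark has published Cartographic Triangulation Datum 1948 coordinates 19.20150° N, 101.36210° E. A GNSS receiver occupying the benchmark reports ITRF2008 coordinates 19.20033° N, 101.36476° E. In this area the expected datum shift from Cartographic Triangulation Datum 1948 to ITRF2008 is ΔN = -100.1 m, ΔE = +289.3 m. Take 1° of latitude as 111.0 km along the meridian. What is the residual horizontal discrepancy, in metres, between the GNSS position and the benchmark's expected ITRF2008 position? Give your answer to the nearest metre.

32 m

Observed coordinate differences: Δφ = -0.00117°, Δλ = +0.00266°.
Converting to metres (1° lat = 111000 m, cos φ = 0.944368): observed ΔN = -129.9 m, observed ΔE = 278.8 m.
Subtracting the expected shift leaves a residual of -129.9 − (-100.1) = -29.8 m north and 278.8 − (289.3) = -10.5 m east.
Residual distance = √((-29.8)² + (-10.5)²) = 31.6 m.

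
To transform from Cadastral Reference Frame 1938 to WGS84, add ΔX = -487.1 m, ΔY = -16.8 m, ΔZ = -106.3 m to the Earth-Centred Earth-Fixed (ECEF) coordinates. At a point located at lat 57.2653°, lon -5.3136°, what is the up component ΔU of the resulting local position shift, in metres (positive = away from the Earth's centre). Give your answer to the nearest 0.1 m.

ΔU = -350.8 m

The local up (radial) axis is (cos φ cos λ, cos φ sin λ, sin φ), giving ΔU = -262.267 + 0.841 − 89.418 = -350.84 m.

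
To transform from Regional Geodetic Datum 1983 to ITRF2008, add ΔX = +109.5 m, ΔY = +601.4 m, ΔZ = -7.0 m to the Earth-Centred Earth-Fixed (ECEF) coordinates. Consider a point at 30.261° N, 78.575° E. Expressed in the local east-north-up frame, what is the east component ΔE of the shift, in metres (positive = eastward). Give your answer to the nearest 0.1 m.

ΔE = 11.8 m

At φ = 30.261°, λ = 78.575°: sin φ = 0.503940, cos φ = 0.863739, sin λ = 0.980185, cos λ = 0.198085.
ΔE = −sin λ·ΔX + cos λ·ΔY = −(0.980185)·(109.5) + (0.198085)·(601.4) = 11.80 m.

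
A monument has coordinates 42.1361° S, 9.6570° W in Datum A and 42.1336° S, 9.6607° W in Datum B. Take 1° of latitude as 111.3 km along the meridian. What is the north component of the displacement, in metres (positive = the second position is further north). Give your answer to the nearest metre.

Δφ = -42.1336° − -42.1361° = +0.0025°; Δλ = -9.6607° − -9.6570° = -0.0037°.
ΔN = Δφ × 111300 = 278.2 m; ΔE = Δλ × 111300 × cos(-42.1361°) = -0.0037 × 111300 × 0.741553 = -305.4 m.

ΔN = 278 m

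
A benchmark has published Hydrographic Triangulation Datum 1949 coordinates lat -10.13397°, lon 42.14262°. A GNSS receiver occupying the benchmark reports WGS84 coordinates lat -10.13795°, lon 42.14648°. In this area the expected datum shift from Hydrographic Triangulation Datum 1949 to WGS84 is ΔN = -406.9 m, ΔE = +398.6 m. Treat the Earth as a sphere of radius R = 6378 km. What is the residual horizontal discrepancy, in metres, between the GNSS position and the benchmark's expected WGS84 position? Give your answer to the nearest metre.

44 m

Observed coordinate differences: Δφ = -0.00398°, Δλ = +0.00386°.
Converting to metres (1° lat = 111317 m, cos φ = 0.984399): observed ΔN = -443.0 m, observed ΔE = 423.0 m.
Subtracting the expected shift leaves a residual of -443.0 − (-406.9) = -36.1 m north and 423.0 − (398.6) = 24.4 m east.
Residual distance = √((-36.1)² + 24.4²) = 43.6 m.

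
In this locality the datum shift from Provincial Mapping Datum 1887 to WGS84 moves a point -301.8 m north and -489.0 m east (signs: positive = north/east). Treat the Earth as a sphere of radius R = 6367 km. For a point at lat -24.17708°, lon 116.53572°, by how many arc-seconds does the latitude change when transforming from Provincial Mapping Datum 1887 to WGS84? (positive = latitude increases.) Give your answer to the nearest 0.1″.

On a sphere of radius R, 1 rad of latitude = R, so Δφ = ΔN / R = -301.8 / 6367000 = -4.7401e-05 rad = -9.777″.

Δφ = -9.8″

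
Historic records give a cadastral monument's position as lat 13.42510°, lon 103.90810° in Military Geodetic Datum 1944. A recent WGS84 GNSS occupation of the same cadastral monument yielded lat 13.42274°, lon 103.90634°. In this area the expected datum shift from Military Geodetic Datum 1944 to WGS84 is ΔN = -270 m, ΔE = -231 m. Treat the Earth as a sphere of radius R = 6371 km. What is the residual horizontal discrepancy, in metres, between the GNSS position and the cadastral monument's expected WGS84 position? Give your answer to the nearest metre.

Observed coordinate differences: Δφ = -0.00236°, Δλ = -0.00176°.
Converting to metres (1° lat = 111195 m, cos φ = 0.972674): observed ΔN = -262.4 m, observed ΔE = -190.4 m.
Subtracting the expected shift leaves a residual of -262.4 − (-270) = 7.6 m north and -190.4 − (-231) = 40.6 m east.
Residual distance = √(7.6² + 40.6²) = 41.3 m.

41 m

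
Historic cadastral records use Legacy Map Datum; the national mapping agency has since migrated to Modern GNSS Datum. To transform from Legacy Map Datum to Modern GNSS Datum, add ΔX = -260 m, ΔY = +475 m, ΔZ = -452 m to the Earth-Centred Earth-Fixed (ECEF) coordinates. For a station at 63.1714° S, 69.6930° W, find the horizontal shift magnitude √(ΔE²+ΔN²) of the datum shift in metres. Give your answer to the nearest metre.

687 m

The local east axis at (φ, λ) is (−sin λ, cos λ, 0), so ΔE = −sin(-69.6930°)·(-260) + cos(-69.6930°)·475 = -78.99 m.
The local north axis is (−sin φ cos λ, −sin φ sin λ, cos φ), giving ΔN = -80.520 − 397.526 − 203.998 = -682.04 m.
Horizontal magnitude = √(ΔE² + ΔN²) = √((-78.99)² + (-682.04)²) = 686.60 m.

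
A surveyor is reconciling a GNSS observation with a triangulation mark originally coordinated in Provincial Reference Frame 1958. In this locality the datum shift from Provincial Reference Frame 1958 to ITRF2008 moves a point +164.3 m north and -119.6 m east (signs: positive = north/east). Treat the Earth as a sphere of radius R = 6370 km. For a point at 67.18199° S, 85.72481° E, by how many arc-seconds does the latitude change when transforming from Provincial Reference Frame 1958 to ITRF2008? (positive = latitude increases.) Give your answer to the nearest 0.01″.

Δφ = 5.32″

On a sphere of radius R, 1 rad of latitude = R, so Δφ = ΔN / R = 164.3 / 6370000 = 2.5793e-05 rad = 5.320″.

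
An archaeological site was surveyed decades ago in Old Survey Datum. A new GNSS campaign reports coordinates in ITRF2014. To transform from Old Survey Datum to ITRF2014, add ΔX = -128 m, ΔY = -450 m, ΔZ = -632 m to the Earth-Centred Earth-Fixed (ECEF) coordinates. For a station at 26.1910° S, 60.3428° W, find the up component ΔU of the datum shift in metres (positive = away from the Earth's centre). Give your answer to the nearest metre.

ΔU = 573 m

At φ = -26.1910°, λ = -60.3428°: sin φ = -0.441365, cos φ = 0.897328, sin λ = -0.869001, cos λ = 0.494810.
ΔU = cos φ cos λ·ΔX + cos φ sin λ·ΔY + sin φ·ΔZ = (0.897328)(0.494810)(-128) + (0.897328)(-0.869001)(-450) + (-0.441365)(-632) = 573.01 m.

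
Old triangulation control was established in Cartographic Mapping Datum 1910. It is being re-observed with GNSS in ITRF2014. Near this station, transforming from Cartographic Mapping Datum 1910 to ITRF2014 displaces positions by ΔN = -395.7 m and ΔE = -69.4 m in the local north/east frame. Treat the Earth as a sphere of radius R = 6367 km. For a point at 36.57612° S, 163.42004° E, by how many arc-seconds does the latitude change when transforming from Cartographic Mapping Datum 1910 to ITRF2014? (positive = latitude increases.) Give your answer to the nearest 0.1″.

Δφ = -12.8″

On a sphere of radius R, 1 rad of latitude = R, so Δφ = ΔN / R = -395.7 / 6367000 = -6.2149e-05 rad = -12.819″.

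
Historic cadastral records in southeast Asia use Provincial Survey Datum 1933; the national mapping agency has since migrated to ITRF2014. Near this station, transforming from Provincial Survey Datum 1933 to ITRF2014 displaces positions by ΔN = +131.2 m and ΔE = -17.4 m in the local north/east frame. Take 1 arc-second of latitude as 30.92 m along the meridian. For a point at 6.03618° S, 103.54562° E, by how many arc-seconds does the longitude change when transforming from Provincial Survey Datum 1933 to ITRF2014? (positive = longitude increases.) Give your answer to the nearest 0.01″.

At latitude -6.03618°, cos φ = 0.994456.
1″ of longitude at this latitude = 30.92 × cos φ = 30.7486 m, so Δλ = -17.4 / 30.7486 = -0.566″.

Δλ = -0.57″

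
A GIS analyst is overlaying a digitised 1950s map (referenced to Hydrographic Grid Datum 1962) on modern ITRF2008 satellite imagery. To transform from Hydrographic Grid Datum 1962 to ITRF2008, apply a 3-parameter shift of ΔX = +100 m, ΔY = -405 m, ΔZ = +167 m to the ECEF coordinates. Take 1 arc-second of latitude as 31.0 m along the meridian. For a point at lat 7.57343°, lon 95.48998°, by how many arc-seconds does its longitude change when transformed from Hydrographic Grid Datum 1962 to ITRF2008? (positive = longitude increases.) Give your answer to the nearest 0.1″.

sin φ = 0.131797, cos φ = 0.991277, sin λ = 0.995413, cos λ = -0.095672.
East component: ΔE = −sin λ·ΔX + cos λ·ΔY = −(0.995413)(100) + (-0.095672)(-405) = -60.79 m.
1° of latitude spans 3600 × 31.00 = 111600 m; at latitude φ, 1° of longitude spans that × cos φ = 110626.5 m, so Δλ = -60.79 / 110626.5 × 3600 = -1.978″.

Δλ = -2.0″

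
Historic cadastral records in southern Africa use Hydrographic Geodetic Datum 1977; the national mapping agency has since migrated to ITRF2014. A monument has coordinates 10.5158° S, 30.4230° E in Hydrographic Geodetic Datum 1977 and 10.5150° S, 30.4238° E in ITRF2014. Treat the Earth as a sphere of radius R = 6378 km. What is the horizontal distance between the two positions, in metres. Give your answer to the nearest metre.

125 m

Δφ = -10.5150° − -10.5158° = +0.0008°; Δλ = 30.4238° − 30.4230° = +0.0008°.
1° along a meridian = πR/180 = 111317 m.
ΔN = Δφ × 111317 = 89.1 m; ΔE = Δλ × 111317 × cos(-10.5158°) = +0.0008 × 111317 × 0.983205 = 87.6 m.
Distance = √(ΔE² + ΔN²) = √(87.6² + 89.1²) = 124.9 m.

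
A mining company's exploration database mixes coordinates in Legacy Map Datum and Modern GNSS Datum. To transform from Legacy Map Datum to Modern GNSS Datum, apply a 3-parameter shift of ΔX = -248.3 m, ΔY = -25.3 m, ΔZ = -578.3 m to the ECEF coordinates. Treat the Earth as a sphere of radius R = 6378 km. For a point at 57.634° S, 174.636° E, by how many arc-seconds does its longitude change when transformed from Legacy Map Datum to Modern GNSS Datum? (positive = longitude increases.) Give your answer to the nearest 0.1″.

sin φ = -0.844646, cos φ = 0.535326, sin λ = 0.093483, cos λ = -0.995621.
East component: ΔE = −sin λ·ΔX + cos λ·ΔY = −(0.093483)(-248.3) + (-0.995621)(-25.3) = 48.40 m.
1° of latitude spans πR/180 = 111317 m; at latitude φ, 1° of longitude spans that × cos φ = 59590.9 m, so Δλ = 48.40 / 59590.9 × 3600 = 2.924″.

Δλ = 2.9″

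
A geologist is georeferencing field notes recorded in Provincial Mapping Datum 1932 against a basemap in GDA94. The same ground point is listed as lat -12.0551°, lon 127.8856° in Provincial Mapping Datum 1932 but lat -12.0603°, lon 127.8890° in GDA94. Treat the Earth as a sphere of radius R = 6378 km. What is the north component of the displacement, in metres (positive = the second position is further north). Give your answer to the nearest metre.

ΔN = -579 m

Δφ = -12.0603° − -12.0551° = -0.0052°; Δλ = 127.8890° − 127.8856° = +0.0034°.
1° along a meridian = πR/180 = 111317 m.
ΔN = Δφ × 111317 = -578.8 m; ΔE = Δλ × 111317 × cos(-12.0551°) = +0.0034 × 111317 × 0.977947 = 370.1 m.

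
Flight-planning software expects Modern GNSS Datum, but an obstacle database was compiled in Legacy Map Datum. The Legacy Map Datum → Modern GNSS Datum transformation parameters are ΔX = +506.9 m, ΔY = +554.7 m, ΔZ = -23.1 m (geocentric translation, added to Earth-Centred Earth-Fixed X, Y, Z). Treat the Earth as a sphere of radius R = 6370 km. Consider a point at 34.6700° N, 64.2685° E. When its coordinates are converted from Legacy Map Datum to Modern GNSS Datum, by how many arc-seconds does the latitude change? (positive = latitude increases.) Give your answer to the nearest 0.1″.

Δφ = -13.9″

sin φ = 0.568849, cos φ = 0.822442, sin λ = 0.900838, cos λ = 0.434154.
North component: ΔN = −sin φ cos λ·ΔX − sin φ sin λ·ΔY + cos φ·ΔZ = −(0.568849)(0.434154)(506.9) − (0.568849)(0.900838)(554.7) + (0.822442)(-23.1) = -428.44 m.
1° of latitude spans πR/180 = 111177 m, so Δφ = -428.44 / 111177 × 3600 = -13.873″.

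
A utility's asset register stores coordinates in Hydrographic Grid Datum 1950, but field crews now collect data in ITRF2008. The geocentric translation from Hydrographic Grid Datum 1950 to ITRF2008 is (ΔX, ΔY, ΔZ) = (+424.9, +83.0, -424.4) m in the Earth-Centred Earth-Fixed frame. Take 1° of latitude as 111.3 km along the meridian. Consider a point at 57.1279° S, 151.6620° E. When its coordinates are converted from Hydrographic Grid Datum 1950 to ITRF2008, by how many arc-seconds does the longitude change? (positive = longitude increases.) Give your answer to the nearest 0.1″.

Δλ = -16.4″

sin φ = -0.839884, cos φ = 0.542766, sin λ = 0.474672, cos λ = -0.880163.
East component: ΔE = −sin λ·ΔX + cos λ·ΔY = −(0.474672)(424.9) + (-0.880163)(83.0) = -274.74 m.
1° of latitude spans 111300 m; at latitude φ, 1° of longitude spans that × cos φ = 60409.8 m, so Δλ = -274.74 / 60409.8 × 3600 = -16.373″.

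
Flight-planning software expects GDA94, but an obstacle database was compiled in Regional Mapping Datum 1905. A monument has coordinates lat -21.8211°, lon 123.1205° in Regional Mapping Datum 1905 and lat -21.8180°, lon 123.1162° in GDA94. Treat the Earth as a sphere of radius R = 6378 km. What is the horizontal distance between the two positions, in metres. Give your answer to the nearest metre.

563 m

Δφ = -21.8180° − -21.8211° = +0.0031°; Δλ = 123.1162° − 123.1205° = -0.0043°.
1° along a meridian = πR/180 = 111317 m.
ΔN = Δφ × 111317 = 345.1 m; ΔE = Δλ × 111317 × cos(-21.8211°) = -0.0043 × 111317 × 0.928349 = -444.4 m.
Distance = √(ΔE² + ΔN²) = √((-444.4)² + 345.1²) = 562.6 m.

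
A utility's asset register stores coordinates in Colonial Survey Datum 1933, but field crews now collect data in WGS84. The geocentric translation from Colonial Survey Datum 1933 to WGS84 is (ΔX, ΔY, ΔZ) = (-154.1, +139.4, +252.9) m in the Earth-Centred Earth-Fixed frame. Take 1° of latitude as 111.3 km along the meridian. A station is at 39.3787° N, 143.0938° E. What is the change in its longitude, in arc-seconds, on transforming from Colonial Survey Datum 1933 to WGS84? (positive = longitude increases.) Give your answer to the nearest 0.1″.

Δλ = -0.8″

sin φ = 0.634443, cos φ = 0.772969, sin λ = 0.600507, cos λ = -0.799620.
East component: ΔE = −sin λ·ΔX + cos λ·ΔY = −(0.600507)(-154.1) + (-0.799620)(139.4) = -18.93 m.
1° of latitude spans 111300 m; at latitude φ, 1° of longitude spans that × cos φ = 86031.5 m, so Δλ = -18.93 / 86031.5 × 3600 = -0.792″.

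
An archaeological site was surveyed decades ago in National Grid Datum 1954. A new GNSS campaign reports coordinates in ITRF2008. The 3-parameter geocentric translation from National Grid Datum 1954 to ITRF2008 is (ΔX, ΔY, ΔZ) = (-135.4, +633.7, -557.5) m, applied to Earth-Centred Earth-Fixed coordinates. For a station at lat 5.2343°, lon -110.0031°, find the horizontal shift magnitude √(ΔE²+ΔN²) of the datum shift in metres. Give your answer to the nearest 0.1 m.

611.1 m

At φ = 5.2343°, λ = -110.0031°: sin φ = 0.091229, cos φ = 0.995830, sin λ = -0.939674, cos λ = -0.342071.
ΔE = −sin λ·ΔX + cos λ·ΔY = −(-0.939674)·(-135.4) + (-0.342071)·(633.7) = -344.00 m.
ΔN = −sin φ cos λ·ΔX − sin φ sin λ·ΔY + cos φ·ΔZ = −(0.091229)(-0.342071)(-135.4) − (0.091229)(-0.939674)(633.7) + (0.995830)(-557.5) = -505.08 m.
Horizontal magnitude = √(ΔE² + ΔN²) = √((-344.00)² + (-505.08)²) = 611.10 m.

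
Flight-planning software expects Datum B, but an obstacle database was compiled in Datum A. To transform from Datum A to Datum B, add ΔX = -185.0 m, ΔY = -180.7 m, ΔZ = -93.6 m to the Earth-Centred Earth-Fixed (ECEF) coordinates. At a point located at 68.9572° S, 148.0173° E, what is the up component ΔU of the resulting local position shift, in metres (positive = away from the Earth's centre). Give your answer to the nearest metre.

ΔU = 109 m

The local up (radial) axis is (cos φ cos λ, cos φ sin λ, sin φ), giving ΔU = 56.344 − 34.366 + 87.358 = 109.34 m.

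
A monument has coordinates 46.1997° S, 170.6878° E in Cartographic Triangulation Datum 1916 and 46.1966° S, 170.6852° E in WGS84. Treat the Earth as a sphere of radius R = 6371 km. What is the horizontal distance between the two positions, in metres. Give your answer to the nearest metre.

Δφ = -46.1966° − -46.1997° = +0.0031°; Δλ = 170.6852° − 170.6878° = -0.0026°.
1° along a meridian = πR/180 = 111195 m.
ΔN = Δφ × 111195 = 344.7 m; ΔE = Δλ × 111195 × cos(-46.1997°) = -0.0026 × 111195 × 0.692147 = -200.1 m.
Distance = √(ΔE² + ΔN²) = √((-200.1)² + 344.7²) = 398.6 m.

399 m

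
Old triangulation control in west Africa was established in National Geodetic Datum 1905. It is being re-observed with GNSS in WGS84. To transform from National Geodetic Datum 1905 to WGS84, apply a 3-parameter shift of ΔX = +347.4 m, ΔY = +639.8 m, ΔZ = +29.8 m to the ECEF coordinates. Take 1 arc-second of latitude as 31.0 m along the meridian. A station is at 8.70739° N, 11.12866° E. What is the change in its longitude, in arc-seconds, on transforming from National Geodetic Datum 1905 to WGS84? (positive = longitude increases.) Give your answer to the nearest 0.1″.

sin φ = 0.151388, cos φ = 0.988474, sin λ = 0.193013, cos λ = 0.981196.
East component: ΔE = −sin λ·ΔX + cos λ·ΔY = −(0.193013)(347.4) + (0.981196)(639.8) = 560.72 m.
1° of latitude spans 3600 × 31.00 = 111600 m; at latitude φ, 1° of longitude spans that × cos φ = 110313.7 m, so Δλ = 560.72 / 110313.7 × 3600 = 18.299″.

Δλ = 18.3″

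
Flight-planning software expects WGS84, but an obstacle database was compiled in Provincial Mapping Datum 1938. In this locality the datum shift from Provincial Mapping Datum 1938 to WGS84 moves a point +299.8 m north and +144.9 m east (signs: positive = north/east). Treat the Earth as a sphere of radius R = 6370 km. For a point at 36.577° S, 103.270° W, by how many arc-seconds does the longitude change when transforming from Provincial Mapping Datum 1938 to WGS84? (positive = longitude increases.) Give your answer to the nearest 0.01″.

At latitude -36.577°, cos φ = 0.803057.
One radian of longitude at latitude φ spans R cos φ, so Δλ = ΔE / (R cos φ) = 144.9 / (6370000 × 0.803057) = 2.8326e-05 rad = 5.843″.

Δλ = 5.84″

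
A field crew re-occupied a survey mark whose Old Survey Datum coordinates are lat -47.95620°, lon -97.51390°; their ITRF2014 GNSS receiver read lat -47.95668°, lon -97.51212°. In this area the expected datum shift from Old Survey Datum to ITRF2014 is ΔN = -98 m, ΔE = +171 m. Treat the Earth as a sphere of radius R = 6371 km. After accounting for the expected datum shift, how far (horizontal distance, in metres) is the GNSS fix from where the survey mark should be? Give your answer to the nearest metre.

59 m

Observed coordinate differences: Δφ = -0.00048°, Δλ = +0.00178°.
Converting to metres (1° lat = 111195 m, cos φ = 0.669699): observed ΔN = -53.4 m, observed ΔE = 132.6 m.
Subtracting the expected shift leaves a residual of -53.4 − (-98) = 44.6 m north and 132.6 − (171) = -38.4 m east.
Residual distance = √(44.6² + (-38.4)²) = 58.9 m.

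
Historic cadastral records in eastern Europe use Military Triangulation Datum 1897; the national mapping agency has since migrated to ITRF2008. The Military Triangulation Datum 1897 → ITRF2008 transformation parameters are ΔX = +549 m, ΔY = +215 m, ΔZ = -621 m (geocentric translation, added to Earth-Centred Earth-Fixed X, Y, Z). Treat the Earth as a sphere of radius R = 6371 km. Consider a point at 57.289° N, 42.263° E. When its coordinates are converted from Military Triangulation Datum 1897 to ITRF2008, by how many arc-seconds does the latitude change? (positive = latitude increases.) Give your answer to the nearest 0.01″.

Δφ = -25.87″

sin φ = 0.841407, cos φ = 0.540402, sin λ = 0.672535, cos λ = 0.740066.
North component: ΔN = −sin φ cos λ·ΔX − sin φ sin λ·ΔY + cos φ·ΔZ = −(0.841407)(0.740066)(549) − (0.841407)(0.672535)(215) + (0.540402)(-621) = -799.11 m.
1° of latitude spans πR/180 = 111195 m, so Δφ = -799.11 / 111195 × 3600 = -25.872″.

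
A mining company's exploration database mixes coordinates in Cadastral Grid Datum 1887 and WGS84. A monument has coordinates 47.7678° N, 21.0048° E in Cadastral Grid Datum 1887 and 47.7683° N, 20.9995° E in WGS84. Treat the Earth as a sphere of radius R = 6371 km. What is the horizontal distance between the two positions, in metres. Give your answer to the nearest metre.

400 m

Δφ = 47.7683° − 47.7678° = +0.0005°; Δλ = 20.9995° − 21.0048° = -0.0053°.
1° along a meridian = πR/180 = 111195 m.
ΔN = Δφ × 111195 = 55.6 m; ΔE = Δλ × 111195 × cos(47.7678°) = -0.0053 × 111195 × 0.672137 = -396.1 m.
Distance = √(ΔE² + ΔN²) = √((-396.1)² + 55.6²) = 400.0 m.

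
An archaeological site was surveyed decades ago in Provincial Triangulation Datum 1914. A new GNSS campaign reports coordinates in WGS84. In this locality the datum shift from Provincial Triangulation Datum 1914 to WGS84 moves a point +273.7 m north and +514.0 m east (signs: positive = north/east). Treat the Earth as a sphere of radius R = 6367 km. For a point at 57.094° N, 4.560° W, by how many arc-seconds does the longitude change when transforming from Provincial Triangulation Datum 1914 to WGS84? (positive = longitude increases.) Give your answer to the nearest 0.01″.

At latitude 57.094°, cos φ = 0.543262.
One radian of longitude at latitude φ spans R cos φ, so Δλ = ΔE / (R cos φ) = 514.0 / (6367000 × 0.543262) = 1.4860e-04 rad = 30.651″.

Δλ = 30.65″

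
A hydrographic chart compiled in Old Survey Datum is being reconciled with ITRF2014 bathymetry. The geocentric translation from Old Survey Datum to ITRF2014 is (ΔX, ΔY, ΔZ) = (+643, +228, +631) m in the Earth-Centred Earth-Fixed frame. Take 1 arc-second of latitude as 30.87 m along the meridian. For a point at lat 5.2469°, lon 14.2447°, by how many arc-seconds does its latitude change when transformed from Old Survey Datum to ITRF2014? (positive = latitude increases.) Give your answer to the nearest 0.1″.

sin φ = 0.091448, cos φ = 0.995810, sin λ = 0.246064, cos λ = 0.969254.
North component: ΔN = −sin φ cos λ·ΔX − sin φ sin λ·ΔY + cos φ·ΔZ = −(0.091448)(0.969254)(643) − (0.091448)(0.246064)(228) + (0.995810)(631) = 566.23 m.
1° of latitude spans 3600 × 30.87 = 111132 m, so Δφ = 566.23 / 111132 × 3600 = 18.342″.

Δφ = 18.3″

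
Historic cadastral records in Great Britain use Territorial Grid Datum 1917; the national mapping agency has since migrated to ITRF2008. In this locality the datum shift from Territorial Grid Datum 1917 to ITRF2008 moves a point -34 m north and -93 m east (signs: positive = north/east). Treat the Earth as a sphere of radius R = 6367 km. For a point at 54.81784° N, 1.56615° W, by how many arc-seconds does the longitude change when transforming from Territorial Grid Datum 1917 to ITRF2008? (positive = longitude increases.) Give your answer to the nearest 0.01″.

At latitude 54.81784°, cos φ = 0.576178.
One radian of longitude at latitude φ spans R cos φ, so Δλ = ΔE / (R cos φ) = -93.0 / (6367000 × 0.576178) = -2.5351e-05 rad = -5.229″.

Δλ = -5.23″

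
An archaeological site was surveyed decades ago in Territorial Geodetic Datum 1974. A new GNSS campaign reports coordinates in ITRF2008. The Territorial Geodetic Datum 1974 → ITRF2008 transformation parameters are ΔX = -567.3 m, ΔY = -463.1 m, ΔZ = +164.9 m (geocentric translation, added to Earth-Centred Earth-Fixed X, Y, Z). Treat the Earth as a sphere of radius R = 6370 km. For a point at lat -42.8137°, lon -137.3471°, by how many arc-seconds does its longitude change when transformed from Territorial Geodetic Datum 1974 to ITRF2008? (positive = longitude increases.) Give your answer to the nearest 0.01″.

sin φ = -0.679617, cos φ = 0.733567, sin λ = -0.677555, cos λ = -0.735472.
East component: ΔE = −sin λ·ΔX + cos λ·ΔY = −(-0.677555)(-567.3) + (-0.735472)(-463.1) = -43.78 m.
1° of latitude spans πR/180 = 111177 m; at latitude φ, 1° of longitude spans that × cos φ = 81556.2 m, so Δλ = -43.78 / 81556.2 × 3600 = -1.933″.

Δλ = -1.93″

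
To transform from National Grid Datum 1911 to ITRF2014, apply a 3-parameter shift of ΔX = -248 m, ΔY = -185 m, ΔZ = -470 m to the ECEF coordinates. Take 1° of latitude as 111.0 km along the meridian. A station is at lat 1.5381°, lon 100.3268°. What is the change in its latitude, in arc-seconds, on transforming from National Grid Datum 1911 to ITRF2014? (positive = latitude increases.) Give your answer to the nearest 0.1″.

sin φ = 0.026842, cos φ = 0.999640, sin λ = 0.983801, cos λ = -0.179262.
North component: ΔN = −sin φ cos λ·ΔX − sin φ sin λ·ΔY + cos φ·ΔZ = −(0.026842)(-0.179262)(-248) − (0.026842)(0.983801)(-185) + (0.999640)(-470) = -466.14 m.
1° of latitude spans 111000 m, so Δφ = -466.14 / 111000 × 3600 = -15.118″.

Δφ = -15.1″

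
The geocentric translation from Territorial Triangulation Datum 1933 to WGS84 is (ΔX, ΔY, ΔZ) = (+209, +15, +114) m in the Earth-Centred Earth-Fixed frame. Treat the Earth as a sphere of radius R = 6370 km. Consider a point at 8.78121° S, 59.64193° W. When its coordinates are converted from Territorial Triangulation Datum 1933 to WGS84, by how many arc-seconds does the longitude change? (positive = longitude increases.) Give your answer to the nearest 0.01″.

sin φ = -0.152662, cos φ = 0.988278, sin λ = -0.862884, cos λ = 0.505402.
East component: ΔE = −sin λ·ΔX + cos λ·ΔY = −(-0.862884)(209) + (0.505402)(15) = 187.92 m.
1° of latitude spans πR/180 = 111177 m; at latitude φ, 1° of longitude spans that × cos φ = 109874.3 m, so Δλ = 187.92 / 109874.3 × 3600 = 6.157″.

Δλ = 6.16″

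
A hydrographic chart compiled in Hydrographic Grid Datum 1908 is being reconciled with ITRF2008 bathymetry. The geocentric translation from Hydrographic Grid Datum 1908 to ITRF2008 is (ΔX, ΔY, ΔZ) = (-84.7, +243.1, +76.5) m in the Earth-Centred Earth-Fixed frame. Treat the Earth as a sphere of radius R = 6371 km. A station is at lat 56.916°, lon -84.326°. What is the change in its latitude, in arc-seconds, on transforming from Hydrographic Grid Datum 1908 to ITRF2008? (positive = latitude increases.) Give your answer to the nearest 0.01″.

Δφ = 8.14″

sin φ = 0.837871, cos φ = 0.545868, sin λ = -0.995101, cos λ = 0.098868.
North component: ΔN = −sin φ cos λ·ΔX − sin φ sin λ·ΔY + cos φ·ΔZ = −(0.837871)(0.098868)(-84.7) − (0.837871)(-0.995101)(243.1) + (0.545868)(76.5) = 251.46 m.
1° of latitude spans πR/180 = 111195 m, so Δφ = 251.46 / 111195 × 3600 = 8.141″.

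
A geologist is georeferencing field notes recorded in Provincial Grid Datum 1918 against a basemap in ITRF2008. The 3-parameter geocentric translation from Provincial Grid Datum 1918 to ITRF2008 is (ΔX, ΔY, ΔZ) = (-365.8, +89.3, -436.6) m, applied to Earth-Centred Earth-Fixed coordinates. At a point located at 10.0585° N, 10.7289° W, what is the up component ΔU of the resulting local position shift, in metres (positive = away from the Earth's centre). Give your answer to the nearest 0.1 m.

The local up (radial) axis is (cos φ cos λ, cos φ sin λ, sin φ), giving ΔU = -353.881 − 16.369 − 76.254 = -446.50 m.

ΔU = -446.5 m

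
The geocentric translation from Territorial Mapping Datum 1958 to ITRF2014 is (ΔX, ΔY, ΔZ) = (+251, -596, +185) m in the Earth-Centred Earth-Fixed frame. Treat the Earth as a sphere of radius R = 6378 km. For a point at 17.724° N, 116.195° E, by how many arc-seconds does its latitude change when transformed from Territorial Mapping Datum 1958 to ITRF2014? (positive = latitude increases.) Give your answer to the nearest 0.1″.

sin φ = 0.304432, cos φ = 0.952534, sin λ = 0.897297, cos λ = -0.441428.
North component: ΔN = −sin φ cos λ·ΔX − sin φ sin λ·ΔY + cos φ·ΔZ = −(0.304432)(-0.441428)(251) − (0.304432)(0.897297)(-596) + (0.952534)(185) = 372.76 m.
1° of latitude spans πR/180 = 111317 m, so Δφ = 372.76 / 111317 × 3600 = 12.055″.

Δφ = 12.1″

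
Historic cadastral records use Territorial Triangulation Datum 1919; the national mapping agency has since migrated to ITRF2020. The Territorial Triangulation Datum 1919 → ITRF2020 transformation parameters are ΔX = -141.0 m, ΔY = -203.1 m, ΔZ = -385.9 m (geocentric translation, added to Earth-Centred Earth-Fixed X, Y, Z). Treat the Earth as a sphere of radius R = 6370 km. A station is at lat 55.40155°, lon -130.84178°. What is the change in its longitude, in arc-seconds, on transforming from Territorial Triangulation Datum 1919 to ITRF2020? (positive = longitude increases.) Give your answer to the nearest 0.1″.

Δλ = 1.5″

sin φ = 0.823152, cos φ = 0.567821, sin λ = -0.756518, cos λ = -0.653972.
East component: ΔE = −sin λ·ΔX + cos λ·ΔY = −(-0.756518)(-141.0) + (-0.653972)(-203.1) = 26.15 m.
1° of latitude spans πR/180 = 111177 m; at latitude φ, 1° of longitude spans that × cos φ = 63129.0 m, so Δλ = 26.15 / 63129.0 × 3600 = 1.491″.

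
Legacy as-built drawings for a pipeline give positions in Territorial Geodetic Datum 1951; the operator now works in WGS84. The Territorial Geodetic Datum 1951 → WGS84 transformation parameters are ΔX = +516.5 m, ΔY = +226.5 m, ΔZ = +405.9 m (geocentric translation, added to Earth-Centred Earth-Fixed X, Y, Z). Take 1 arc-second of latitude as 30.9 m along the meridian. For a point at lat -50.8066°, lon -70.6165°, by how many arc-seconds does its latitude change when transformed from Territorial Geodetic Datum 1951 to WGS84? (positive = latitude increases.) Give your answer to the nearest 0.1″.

Δφ = 7.2″

sin φ = -0.775017, cos φ = 0.631940, sin λ = -0.943318, cos λ = 0.331889.
North component: ΔN = −sin φ cos λ·ΔX − sin φ sin λ·ΔY + cos φ·ΔZ = −(-0.775017)(0.331889)(516.5) − (-0.775017)(-0.943318)(226.5) + (0.631940)(405.9) = 223.77 m.
1° of latitude spans 3600 × 30.90 = 111240 m, so Δφ = 223.77 / 111240 × 3600 = 7.242″.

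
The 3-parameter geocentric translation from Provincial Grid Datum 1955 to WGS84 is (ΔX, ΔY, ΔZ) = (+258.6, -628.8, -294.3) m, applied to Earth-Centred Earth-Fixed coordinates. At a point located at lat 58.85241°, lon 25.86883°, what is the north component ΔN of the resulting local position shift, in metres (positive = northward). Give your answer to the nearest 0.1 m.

ΔN = -116.6 m

At φ = 58.85241°, λ = 25.86883°: sin φ = 0.855838, cos φ = 0.517244, sin λ = 0.436312, cos λ = 0.899795.
ΔN = −sin φ cos λ·ΔX − sin φ sin λ·ΔY + cos φ·ΔZ = −(0.855838)(0.899795)(258.6) − (0.855838)(0.436312)(-628.8) + (0.517244)(-294.3) = -116.57 m.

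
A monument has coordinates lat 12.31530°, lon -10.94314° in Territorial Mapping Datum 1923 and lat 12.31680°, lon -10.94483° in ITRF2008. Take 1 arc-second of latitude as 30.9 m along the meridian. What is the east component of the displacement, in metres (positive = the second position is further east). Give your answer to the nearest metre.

ΔE = -184 m

Δφ = 12.31680° − 12.31530° = +0.00150°; Δλ = -10.94483° − -10.94314° = -0.00169°.
1° of latitude = 3600 × 30.90 = 111240 m.
ΔN = Δφ × 111240 = 166.9 m; ΔE = Δλ × 111240 × cos(12.31530°) = -0.00169 × 111240 × 0.976989 = -183.7 m.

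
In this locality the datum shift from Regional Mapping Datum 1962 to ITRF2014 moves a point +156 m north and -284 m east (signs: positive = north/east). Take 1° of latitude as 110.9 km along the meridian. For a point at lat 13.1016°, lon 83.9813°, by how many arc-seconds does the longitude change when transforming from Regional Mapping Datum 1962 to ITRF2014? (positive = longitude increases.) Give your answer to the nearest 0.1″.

At latitude 13.1016°, cos φ = 0.973970.
1° of longitude at this latitude = 110.9 × cos φ = 108.01 km, so Δλ = -284.0 / 108013.2 = -0.0026293° = -9.466″.

Δλ = -9.5″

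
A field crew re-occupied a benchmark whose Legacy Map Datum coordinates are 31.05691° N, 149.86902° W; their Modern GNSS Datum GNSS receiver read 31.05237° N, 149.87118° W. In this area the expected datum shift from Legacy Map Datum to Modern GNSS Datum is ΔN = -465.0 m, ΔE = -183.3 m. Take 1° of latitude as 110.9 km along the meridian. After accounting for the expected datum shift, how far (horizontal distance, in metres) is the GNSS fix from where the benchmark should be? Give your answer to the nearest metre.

Observed coordinate differences: Δφ = -0.00454°, Δλ = -0.00216°.
Converting to metres (1° lat = 110900 m, cos φ = 0.856655): observed ΔN = -503.5 m, observed ΔE = -205.2 m.
Subtracting the expected shift leaves a residual of -503.5 − (-465.0) = -38.5 m north and -205.2 − (-183.3) = -21.9 m east.
Residual distance = √((-38.5)² + (-21.9)²) = 44.3 m.

44 m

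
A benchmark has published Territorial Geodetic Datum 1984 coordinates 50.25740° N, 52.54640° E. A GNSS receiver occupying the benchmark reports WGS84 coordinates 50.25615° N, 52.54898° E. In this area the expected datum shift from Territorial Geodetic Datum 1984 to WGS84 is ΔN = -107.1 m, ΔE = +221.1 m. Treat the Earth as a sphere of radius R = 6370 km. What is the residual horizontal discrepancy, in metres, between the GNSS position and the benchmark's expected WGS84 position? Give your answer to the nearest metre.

Observed coordinate differences: Δφ = -0.00125°, Δλ = +0.00258°.
Converting to metres (1° lat = 111177 m, cos φ = 0.639340): observed ΔN = -139.0 m, observed ΔE = 183.4 m.
Subtracting the expected shift leaves a residual of -139.0 − (-107.1) = -31.9 m north and 183.4 − (221.1) = -37.7 m east.
Residual distance = √((-31.9)² + (-37.7)²) = 49.4 m.

49 m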